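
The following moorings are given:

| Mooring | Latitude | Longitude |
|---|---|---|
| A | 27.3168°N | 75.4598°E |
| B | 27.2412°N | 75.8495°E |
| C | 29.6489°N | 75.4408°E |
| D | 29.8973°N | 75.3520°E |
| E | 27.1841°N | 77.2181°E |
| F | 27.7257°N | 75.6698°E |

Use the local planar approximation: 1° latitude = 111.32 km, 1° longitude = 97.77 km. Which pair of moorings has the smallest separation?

Pairwise distances:
C–D: √((0.2484·111.32)² + (-0.0888·97.77)²) = √(764.626910 + 75.376707) = 28.9828 km
A–B: √((-0.0756·111.32)² + (0.3897·97.77)²) = √(70.825555 + 1451.683839) = 39.0193 km
A–F: √((0.4089·111.32)² + (0.2100·97.77)²) = √(2071.956419 + 421.550705) = 49.9350 km
B–F: √((0.4845·111.32)² + (-0.1797·97.77)²) = √(2908.934605 + 308.679213) = 56.7240 km
B–E: √((-0.0571·111.32)² + (1.3686·97.77)²) = √(40.403465 + 17904.586752) = 133.9589 km
E–F: √((0.5416·111.32)² + (-1.5483·97.77)²) = √(3634.994070 + 22915.084230) = 162.9419 km
A–E: √((-0.1327·111.32)² + (1.7583·97.77)²) = √(218.216829 + 29552.701187) = 172.5425 km
C–F: √((-1.9232·111.32)² + (0.2290·97.77)²) = √(45834.795285 + 501.282098) = 215.2582 km
D–F: √((-2.1716·111.32)² + (0.3178·97.77)²) = √(58439.442108 + 965.426057) = 243.7311 km
A–C: √((2.3321·111.32)² + (-0.0190·97.77)²) = √(67397.026030 + 3.450789) = 259.6160 km
B–C: √((2.4077·111.32)² + (-0.4087·97.77)²) = √(71837.488537 + 1596.689634) = 270.9874 km
A–D: √((2.5805·111.32)² + (-0.1078·97.77)²) = √(82519.031497 + 111.083295) = 287.4545 km
B–D: √((2.6561·111.32)² + (-0.4975·97.77)²) = √(87424.919079 + 2365.905536) = 299.6512 km
C–E: √((-2.4648·111.32)² + (1.7773·97.77)²) = √(75285.227298 + 30194.838574) = 324.7769 km
D–E: √((-2.7132·111.32)² + (1.8661·97.77)²) = √(91224.189213 + 33287.490547) = 352.8621 km
Closest pair: C–D at 28.9828 km.

C and D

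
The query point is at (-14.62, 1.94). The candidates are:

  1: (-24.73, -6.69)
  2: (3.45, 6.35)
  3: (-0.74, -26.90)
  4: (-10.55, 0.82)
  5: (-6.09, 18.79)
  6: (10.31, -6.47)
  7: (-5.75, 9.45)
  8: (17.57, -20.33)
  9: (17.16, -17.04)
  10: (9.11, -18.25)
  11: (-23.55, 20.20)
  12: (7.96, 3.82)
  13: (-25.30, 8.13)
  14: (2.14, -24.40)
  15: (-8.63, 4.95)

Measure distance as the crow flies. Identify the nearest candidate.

4

Distances from (-14.62, 1.94):
1: √((-10.11)² + (-8.63)²) = √(102.2121 + 74.4769) = 13.29
2: √((18.07)² + (4.41)²) = √(326.5249 + 19.4481) = 18.60
3: √((13.88)² + (-28.84)²) = √(192.6544 + 831.7456) = 32.01
4: √((4.07)² + (-1.12)²) = √(16.5649 + 1.2544) = 4.22
5: √((8.53)² + (16.85)²) = √(72.7609 + 283.9225) = 18.89
6: √((24.93)² + (-8.41)²) = √(621.5049 + 70.7281) = 26.31
7: √((8.87)² + (7.51)²) = √(78.6769 + 56.4001) = 11.62
8: √((32.19)² + (-22.27)²) = √(1036.1961 + 495.9529) = 39.14
9: √((31.78)² + (-18.98)²) = √(1009.9684 + 360.2404) = 37.02
10: √((23.73)² + (-20.19)²) = √(563.1129 + 407.6361) = 31.16
11: √((-8.93)² + (18.26)²) = √(79.7449 + 333.4276) = 20.33
12: √((22.58)² + (1.88)²) = √(509.8564 + 3.5344) = 22.66
13: √((-10.68)² + (6.19)²) = √(114.0624 + 38.3161) = 12.34
14: √((16.76)² + (-26.34)²) = √(280.8976 + 693.7956) = 31.22
15: √((5.99)² + (3.01)²) = √(35.8801 + 9.0601) = 6.70
Minimum: 4 at 4.22.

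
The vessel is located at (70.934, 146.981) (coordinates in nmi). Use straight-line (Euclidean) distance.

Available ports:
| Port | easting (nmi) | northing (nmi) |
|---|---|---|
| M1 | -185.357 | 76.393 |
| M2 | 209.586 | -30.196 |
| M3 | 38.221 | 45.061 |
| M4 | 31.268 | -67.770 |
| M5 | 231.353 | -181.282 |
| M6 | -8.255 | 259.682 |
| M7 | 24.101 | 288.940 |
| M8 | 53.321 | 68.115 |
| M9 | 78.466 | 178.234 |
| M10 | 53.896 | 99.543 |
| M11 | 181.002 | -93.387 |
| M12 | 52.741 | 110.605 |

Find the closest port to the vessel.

Distances from (70.934, 146.981):
M1: 265.834 nmi
M2: 224.980 nmi
M3: 107.041 nmi
M4: 218.384 nmi
M5: 365.364 nmi
M6: 137.740 nmi
M7: 149.485 nmi
M8: 80.809 nmi
M9: 32.148 nmi
M10: 50.405 nmi
M11: 264.370 nmi
M12: 40.672 nmi
Minimum: M9 at 32.148 nmi.

M9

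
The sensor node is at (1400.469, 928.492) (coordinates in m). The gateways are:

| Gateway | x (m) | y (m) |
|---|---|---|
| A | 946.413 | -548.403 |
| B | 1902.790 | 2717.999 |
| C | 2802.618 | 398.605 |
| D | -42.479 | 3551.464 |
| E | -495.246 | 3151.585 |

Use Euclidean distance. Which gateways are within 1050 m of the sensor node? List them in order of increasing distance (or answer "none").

none

Distances from (1400.469, 928.492):
A: √((-454.056)² + (-1476.895)²) = √(206166.85114 + 2181218.84102) = 1545.117 m
B: √((502.321)² + (1789.507)²) = √(252326.38704 + 3202335.30305) = 1858.672 m
C: √((1402.149)² + (-529.887)²) = √(1966021.81820 + 280780.23277) = 1498.934 m
D: √((-1442.948)² + (2622.972)²) = √(2082098.93070 + 6879982.11278) = 2993.674 m
E: √((-1895.715)² + (2223.093)²) = √(3593735.36123 + 4942142.48665) = 2921.622 m
Threshold 1050 m: none within range.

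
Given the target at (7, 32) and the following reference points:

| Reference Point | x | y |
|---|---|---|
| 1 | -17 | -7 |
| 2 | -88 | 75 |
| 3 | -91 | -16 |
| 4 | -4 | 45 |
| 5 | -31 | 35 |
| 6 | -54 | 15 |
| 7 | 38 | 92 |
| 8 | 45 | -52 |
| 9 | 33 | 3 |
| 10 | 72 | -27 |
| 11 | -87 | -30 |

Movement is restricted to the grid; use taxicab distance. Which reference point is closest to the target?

4

Distances from (7, 32):
1: 63
2: 138
3: 146
4: 24
5: 41
6: 78
7: 91
8: 122
9: 55
10: 124
11: 156
Minimum: 4 at 24.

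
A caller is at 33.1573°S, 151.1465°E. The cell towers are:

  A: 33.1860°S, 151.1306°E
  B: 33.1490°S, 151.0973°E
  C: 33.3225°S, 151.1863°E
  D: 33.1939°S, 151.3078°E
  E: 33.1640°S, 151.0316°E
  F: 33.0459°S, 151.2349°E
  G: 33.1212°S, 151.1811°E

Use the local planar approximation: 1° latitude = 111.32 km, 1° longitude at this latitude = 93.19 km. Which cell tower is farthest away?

C

Distances from 33.1573°S, 151.1465°E:
A: 3.5218 km
B: 4.6771 km
C: 18.7604 km
D: 15.5739 km
E: 10.7335 km
F: 14.8879 km
G: 5.1523 km
Maximum: C at 18.7604 km.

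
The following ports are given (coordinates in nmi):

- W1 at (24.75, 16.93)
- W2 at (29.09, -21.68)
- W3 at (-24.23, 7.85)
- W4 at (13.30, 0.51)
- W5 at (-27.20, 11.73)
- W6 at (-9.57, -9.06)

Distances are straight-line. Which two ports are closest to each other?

Pairwise distances:
W1–W2: √((4.34)² + (-38.61)²) = √(18.8356 + 1490.7321) = 38.85 nmi
W1–W3: √((-48.98)² + (-9.08)²) = √(2399.0404 + 82.4464) = 49.81 nmi
W1–W4: √((-11.45)² + (-16.42)²) = √(131.1025 + 269.6164) = 20.02 nmi
W1–W5: √((-51.95)² + (-5.20)²) = √(2698.8025 + 27.0400) = 52.21 nmi
W1–W6: √((-34.32)² + (-25.99)²) = √(1177.8624 + 675.4801) = 43.05 nmi
W2–W3: √((-53.32)² + (29.53)²) = √(2843.0224 + 872.0209) = 60.95 nmi
W2–W4: √((-15.79)² + (22.19)²) = √(249.3241 + 492.3961) = 27.23 nmi
W2–W5: √((-56.29)² + (33.41)²) = √(3168.5641 + 1116.2281) = 65.46 nmi
W2–W6: √((-38.66)² + (12.62)²) = √(1494.5956 + 159.2644) = 40.67 nmi
W3–W4: √((37.53)² + (-7.34)²) = √(1408.5009 + 53.8756) = 38.24 nmi
W3–W5: √((-2.97)² + (3.88)²) = √(8.8209 + 15.0544) = 4.89 nmi
W3–W6: √((14.66)² + (-16.91)²) = √(214.9156 + 285.9481) = 22.38 nmi
W4–W5: √((-40.50)² + (11.22)²) = √(1640.2500 + 125.8884) = 42.03 nmi
W4–W6: √((-22.87)² + (-9.57)²) = √(523.0369 + 91.5849) = 24.79 nmi
W5–W6: √((17.63)² + (-20.79)²) = √(310.8169 + 432.2241) = 27.26 nmi
Closest pair: W3–W5 at 4.89 nmi.

W3 and W5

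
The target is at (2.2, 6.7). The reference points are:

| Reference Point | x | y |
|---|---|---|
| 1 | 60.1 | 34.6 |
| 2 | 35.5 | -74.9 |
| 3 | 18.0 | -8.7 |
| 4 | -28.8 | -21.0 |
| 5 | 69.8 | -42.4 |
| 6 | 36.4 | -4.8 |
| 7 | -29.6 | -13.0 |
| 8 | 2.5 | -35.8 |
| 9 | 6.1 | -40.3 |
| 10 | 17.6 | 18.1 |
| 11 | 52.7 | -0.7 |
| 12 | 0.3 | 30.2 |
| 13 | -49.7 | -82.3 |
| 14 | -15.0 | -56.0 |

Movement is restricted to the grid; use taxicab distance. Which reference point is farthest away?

Distances from (2.2, 6.7):
1: 85.8
2: 114.9
3: 31.2
4: 58.7
5: 116.7
6: 45.7
7: 51.5
8: 42.8
9: 50.9
10: 26.8
11: 57.9
12: 25.4
13: 140.9
14: 79.9
Maximum: 13 at 140.9.

13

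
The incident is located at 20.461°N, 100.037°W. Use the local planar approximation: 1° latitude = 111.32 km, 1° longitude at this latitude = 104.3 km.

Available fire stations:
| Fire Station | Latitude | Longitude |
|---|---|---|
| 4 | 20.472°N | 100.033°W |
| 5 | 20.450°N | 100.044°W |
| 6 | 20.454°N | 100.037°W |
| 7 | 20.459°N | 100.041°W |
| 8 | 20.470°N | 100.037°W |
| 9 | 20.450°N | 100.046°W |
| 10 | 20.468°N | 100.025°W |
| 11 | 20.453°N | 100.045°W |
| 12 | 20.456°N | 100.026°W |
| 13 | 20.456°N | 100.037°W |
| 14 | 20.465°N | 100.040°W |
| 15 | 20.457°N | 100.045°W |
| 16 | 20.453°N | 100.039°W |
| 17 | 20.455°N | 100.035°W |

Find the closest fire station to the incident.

7

Distances from 20.461°N, 100.037°W:
4: √((0.011·111.32)² + (0.004·104.3)²) = √(1.49945 + 0.17406) = 1.294 km
5: √((-0.011·111.32)² + (-0.007·104.3)²) = √(1.49945 + 0.53305) = 1.426 km
6: √((-0.007·111.32)² + (0.000·104.3)²) = √(0.60721 + 0.00000) = 0.779 km
7: √((-0.002·111.32)² + (-0.004·104.3)²) = √(0.04957 + 0.17406) = 0.473 km
8: √((0.009·111.32)² + (0.000·104.3)²) = √(1.00376 + 0.00000) = 1.002 km
9: √((-0.011·111.32)² + (-0.009·104.3)²) = √(1.49945 + 0.88116) = 1.543 km
10: √((0.007·111.32)² + (0.012·104.3)²) = √(0.60721 + 1.56650) = 1.474 km
11: √((-0.008·111.32)² + (-0.008·104.3)²) = √(0.79310 + 0.69622) = 1.220 km
12: √((-0.005·111.32)² + (0.011·104.3)²) = √(0.30980 + 1.31630) = 1.275 km
13: √((-0.005·111.32)² + (0.000·104.3)²) = √(0.30980 + 0.00000) = 0.557 km
14: √((0.004·111.32)² + (-0.003·104.3)²) = √(0.19827 + 0.09791) = 0.544 km
15: √((-0.004·111.32)² + (-0.008·104.3)²) = √(0.19827 + 0.69622) = 0.946 km
16: √((-0.008·111.32)² + (-0.002·104.3)²) = √(0.79310 + 0.04351) = 0.915 km
17: √((-0.006·111.32)² + (0.002·104.3)²) = √(0.44612 + 0.04351) = 0.700 km
Minimum: 7 at 0.473 km.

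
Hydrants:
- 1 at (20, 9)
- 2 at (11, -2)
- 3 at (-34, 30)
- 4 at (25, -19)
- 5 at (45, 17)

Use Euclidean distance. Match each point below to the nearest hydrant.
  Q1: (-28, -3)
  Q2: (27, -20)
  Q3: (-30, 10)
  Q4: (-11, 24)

Q1→3; Q2→4; Q3→3; Q4→3

Q1 at (-28, -3):
  1: √((48)² + (12)²) = √(2304.000 + 144.000) = 49.5
  2: √((39)² + (1)²) = √(1521.000 + 1.000) = 39.0
  3: √((-6)² + (33)²) = √(36.000 + 1089.000) = 33.5
  4: √((53)² + (-16)²) = √(2809.000 + 256.000) = 55.4
  5: √((73)² + (20)²) = √(5329.000 + 400.000) = 75.7
  → nearest: 3 (33.5)
Q2 at (27, -20):
  1: √((-7)² + (29)²) = √(49.000 + 841.000) = 29.8
  2: √((-16)² + (18)²) = √(256.000 + 324.000) = 24.1
  3: √((-61)² + (50)²) = √(3721.000 + 2500.000) = 78.9
  4: √((-2)² + (1)²) = √(4.000 + 1.000) = 2.2
  5: √((18)² + (37)²) = √(324.000 + 1369.000) = 41.1
  → nearest: 4 (2.2)
Q3 at (-30, 10):
  1: √((50)² + (-1)²) = √(2500.000 + 1.000) = 50.0
  2: √((41)² + (-12)²) = √(1681.000 + 144.000) = 42.7
  3: √((-4)² + (20)²) = √(16.000 + 400.000) = 20.4
  4: √((55)² + (-29)²) = √(3025.000 + 841.000) = 62.2
  5: √((75)² + (7)²) = √(5625.000 + 49.000) = 75.3
  → nearest: 3 (20.4)
Q4 at (-11, 24):
  1: √((31)² + (-15)²) = √(961.000 + 225.000) = 34.4
  2: √((22)² + (-26)²) = √(484.000 + 676.000) = 34.1
  3: √((-23)² + (6)²) = √(529.000 + 36.000) = 23.8
  4: √((36)² + (-43)²) = √(1296.000 + 1849.000) = 56.1
  5: √((56)² + (-7)²) = √(3136.000 + 49.000) = 56.4
  → nearest: 3 (23.8)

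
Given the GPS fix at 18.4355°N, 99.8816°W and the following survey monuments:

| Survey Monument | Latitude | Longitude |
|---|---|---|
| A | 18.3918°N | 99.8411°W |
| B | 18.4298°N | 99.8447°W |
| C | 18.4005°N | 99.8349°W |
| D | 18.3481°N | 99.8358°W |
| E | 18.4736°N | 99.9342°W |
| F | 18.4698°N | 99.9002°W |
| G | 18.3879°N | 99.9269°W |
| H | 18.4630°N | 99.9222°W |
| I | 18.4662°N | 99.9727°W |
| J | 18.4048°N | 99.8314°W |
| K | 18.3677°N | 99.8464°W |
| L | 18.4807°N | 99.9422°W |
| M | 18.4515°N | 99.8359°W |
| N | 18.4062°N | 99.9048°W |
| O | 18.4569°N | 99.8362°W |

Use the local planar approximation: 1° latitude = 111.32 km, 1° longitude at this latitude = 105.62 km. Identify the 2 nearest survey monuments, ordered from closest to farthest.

B, N

Distances from 18.4355°N, 99.8816°W:
A: √((-0.0437·111.32)² + (0.0405·105.62)²) = √(23.665150 + 18.297947) = 6.4779 km
B: √((-0.0057·111.32)² + (0.0369·105.62)²) = √(0.402621 + 15.189555) = 3.9487 km
C: √((-0.0350·111.32)² + (0.0467·105.62)²) = √(15.180374 + 24.329102) = 6.2857 km
D: √((-0.0874·111.32)² + (0.0458·105.62)²) = √(94.660602 + 23.400400) = 10.8656 km
E: √((0.0381·111.32)² + (-0.0526·105.62)²) = √(17.988558 + 30.864825) = 6.9895 km
F: √((0.0343·111.32)² + (-0.0186·105.62)²) = √(14.579232 + 3.859386) = 4.2940 km
G: √((-0.0476·111.32)² + (-0.0453·105.62)²) = √(28.077621 + 22.892263) = 7.1393 km
H: √((0.0275·111.32)² + (-0.0406·105.62)²) = √(9.371558 + 18.388419) = 5.2688 km
I: √((0.0307·111.32)² + (-0.0911·105.62)²) = √(11.679470 + 92.582538) = 10.2109 km
J: √((-0.0307·111.32)² + (0.0502·105.62)²) = √(11.679470 + 28.112519) = 6.3081 km
K: √((-0.0678·111.32)² + (0.0352·105.62)²) = √(56.964696 + 13.822215) = 8.4135 km
L: √((0.0452·111.32)² + (-0.0606·105.62)²) = √(25.317643 + 40.967322) = 8.1416 km
M: √((0.0160·111.32)² + (0.0457·105.62)²) = √(3.172388 + 23.298326) = 5.1450 km
N: √((-0.0293·111.32)² + (-0.0232·105.62)²) = √(10.638530 + 6.004382) = 4.0796 km
O: √((0.0214·111.32)² + (0.0454·105.62)²) = √(5.675106 + 22.993444) = 5.3543 km
Sorted: B (3.9487 km) < N (4.0796 km) < F (4.2940 km) < M (5.1450 km) < …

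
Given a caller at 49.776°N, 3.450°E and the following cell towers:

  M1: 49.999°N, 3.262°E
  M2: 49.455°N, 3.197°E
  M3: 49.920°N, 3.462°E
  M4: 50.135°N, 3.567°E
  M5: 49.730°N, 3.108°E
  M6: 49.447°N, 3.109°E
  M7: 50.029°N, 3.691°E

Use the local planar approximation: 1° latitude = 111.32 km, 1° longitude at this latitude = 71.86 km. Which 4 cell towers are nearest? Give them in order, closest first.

Distances from 49.776°N, 3.450°E:
M1: √((0.223·111.32)² + (-0.188·71.86)²) = √(616.24885 + 182.51145) = 28.262 km
M2: √((-0.321·111.32)² + (-0.253·71.86)²) = √(1276.89875 + 330.53349) = 40.093 km
M3: √((0.144·111.32)² + (0.012·71.86)²) = √(256.96346 + 0.74360) = 16.053 km
M4: √((0.359·111.32)² + (0.117·71.86)²) = √(1597.11170 + 70.68807) = 40.839 km
M5: √((-0.046·111.32)² + (-0.342·71.86)²) = √(26.22177 + 603.98567) = 25.104 km
M6: √((-0.329·111.32)² + (-0.341·71.86)²) = √(1341.33789 + 600.45876) = 44.066 km
M7: √((0.253·111.32)² + (0.241·71.86)²) = √(793.20864 + 299.92213) = 33.063 km
Sorted: M3 (16.053 km) < M5 (25.104 km) < M1 (28.262 km) < M7 (33.063 km) < M2 (40.093 km) < M4 (40.839 km) < …

M3, M5, M1, M7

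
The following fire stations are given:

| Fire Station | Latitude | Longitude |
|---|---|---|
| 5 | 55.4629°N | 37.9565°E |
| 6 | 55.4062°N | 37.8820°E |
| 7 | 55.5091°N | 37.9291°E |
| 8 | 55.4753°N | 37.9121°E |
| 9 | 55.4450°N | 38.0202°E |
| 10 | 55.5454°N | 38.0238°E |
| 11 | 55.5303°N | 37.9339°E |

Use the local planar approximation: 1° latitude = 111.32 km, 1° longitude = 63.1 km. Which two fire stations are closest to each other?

7 and 11

Pairwise distances:
5–6: √((-0.0567·111.32)² + (-0.0745·63.1)²) = √(39.839375 + 22.098931) = 7.8701 km
5–7: √((0.0462·111.32)² + (-0.0274·63.1)²) = √(26.450284 + 2.989234) = 5.4258 km
5–8: √((0.0124·111.32)² + (-0.0444·63.1)²) = √(1.905416 + 7.849187) = 3.1232 km
5–9: √((-0.0179·111.32)² + (0.0637·63.1)²) = √(3.970566 + 16.156139) = 4.4863 km
5–10: √((0.0825·111.32)² + (0.0673·63.1)²) = √(84.344019 + 18.033866) = 10.1182 km
5–11: √((0.0674·111.32)² + (-0.0226·63.1)²) = √(56.294529 + 2.033647) = 7.6373 km
6–7: √((0.1029·111.32)² + (0.0471·63.1)²) = √(131.213085 + 8.832843) = 11.8341 km
6–8: √((0.0691·111.32)² + (0.0301·63.1)²) = √(59.170125 + 3.607378) = 7.9232 km
6–9: √((0.0388·111.32)² + (0.1382·63.1)²) = √(18.655627 + 76.045725) = 9.7315 km
6–10: √((0.1392·111.32)² + (0.1418·63.1)²) = √(240.118082 + 80.059188) = 17.8935 km
6–11: √((0.1241·111.32)² + (0.0519·63.1)²) = √(190.849031 + 10.724905) = 14.1977 km
7–8: √((-0.0338·111.32)² + (-0.0170·63.1)²) = √(14.157279 + 1.150685) = 3.9125 km
7–9: √((-0.0641·111.32)² + (0.0911·63.1)²) = √(50.916959 + 33.044218) = 9.1630 km
7–10: √((0.0363·111.32)² + (0.0947·63.1)²) = √(16.329002 + 35.707437) = 7.2136 km
7–11: √((0.0212·111.32)² + (0.0048·63.1)²) = √(5.569524 + 0.091736) = 2.3793 km
8–9: √((-0.0303·111.32)² + (0.1081·63.1)²) = √(11.377102 + 46.527542) = 7.6095 km
8–10: √((0.0701·111.32)² + (0.1117·63.1)²) = √(60.895112 + 49.678110) = 10.5154 km
8–11: √((0.0550·111.32)² + (0.0218·63.1)²) = √(37.486231 + 1.892220) = 6.2752 km
9–10: √((0.1004·111.32)² + (0.0036·63.1)²) = √(124.914778 + 0.051602) = 11.1788 km
9–11: √((0.0853·111.32)² + (-0.0863·63.1)²) = √(90.166343 + 29.653797) = 10.9462 km
10–11: √((-0.0151·111.32)² + (-0.0899·63.1)²) = √(2.825532 + 32.179412) = 5.9165 km
Closest pair: 7–11 at 2.3793 km.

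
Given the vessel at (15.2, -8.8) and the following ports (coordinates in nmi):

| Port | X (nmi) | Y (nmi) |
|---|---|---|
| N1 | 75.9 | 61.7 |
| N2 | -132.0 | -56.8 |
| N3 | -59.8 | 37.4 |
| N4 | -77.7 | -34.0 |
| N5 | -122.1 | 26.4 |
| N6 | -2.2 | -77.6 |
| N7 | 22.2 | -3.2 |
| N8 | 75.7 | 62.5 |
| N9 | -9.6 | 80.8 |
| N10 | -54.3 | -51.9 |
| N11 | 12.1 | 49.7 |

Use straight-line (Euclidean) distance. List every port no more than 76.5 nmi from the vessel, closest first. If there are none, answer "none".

N7, N11, N6

Distances from (15.2, -8.8):
N1: 93.03 nmi
N2: 154.83 nmi
N3: 88.09 nmi
N4: 96.26 nmi
N5: 141.74 nmi
N6: 70.97 nmi
N7: 8.96 nmi
N8: 93.51 nmi
N9: 92.97 nmi
N10: 81.78 nmi
N11: 58.58 nmi
Threshold 76.5 nmi: N7 (8.96 nmi), N11 (58.58 nmi), N6 (70.97 nmi) are within range.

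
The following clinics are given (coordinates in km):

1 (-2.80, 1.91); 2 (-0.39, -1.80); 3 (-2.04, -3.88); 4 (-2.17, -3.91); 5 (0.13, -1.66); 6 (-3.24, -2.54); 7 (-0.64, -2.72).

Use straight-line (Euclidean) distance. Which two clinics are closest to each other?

3 and 4

Pairwise distances:
1–2: 4.42 km
1–3: 5.84 km
1–4: 5.85 km
1–5: 4.62 km
1–6: 4.47 km
1–7: 5.11 km
2–3: 2.65 km
2–4: 2.76 km
2–5: 0.54 km
2–6: 2.94 km
2–7: 0.95 km
3–4: 0.13 km
3–5: 3.10 km
3–6: 1.80 km
3–7: 1.82 km
4–5: 3.22 km
4–6: 1.74 km
4–7: 1.94 km
5–6: 3.48 km
5–7: 1.31 km
6–7: 2.61 km
Closest pair: 3–4 at 0.13 km.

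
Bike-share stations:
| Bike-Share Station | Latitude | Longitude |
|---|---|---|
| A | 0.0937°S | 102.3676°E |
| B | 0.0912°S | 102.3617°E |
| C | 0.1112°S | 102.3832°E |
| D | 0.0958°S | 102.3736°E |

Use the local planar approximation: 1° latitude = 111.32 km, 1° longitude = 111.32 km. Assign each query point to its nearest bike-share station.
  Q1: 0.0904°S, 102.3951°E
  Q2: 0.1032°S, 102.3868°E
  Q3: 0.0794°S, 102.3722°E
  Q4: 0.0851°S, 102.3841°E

Q1→D; Q2→C; Q3→A; Q4→D

Q1 at 0.0904°S, 102.3951°E:
  A: √((-0.0033·111.32)² + (-0.0275·111.32)²) = √(0.134950 + 9.371558) = 3.0833 km
  B: √((-0.0008·111.32)² + (-0.0334·111.32)²) = √(0.007931 + 13.824178) = 3.7192 km
  C: √((-0.0208·111.32)² + (-0.0119·111.32)²) = √(5.361336 + 1.754851) = 2.6676 km
  D: √((-0.0054·111.32)² + (-0.0215·111.32)²) = √(0.361355 + 5.728268) = 2.4677 km
  → nearest: D (2.4677 km)
Q2 at 0.1032°S, 102.3868°E:
  A: √((0.0095·111.32)² + (-0.0192·111.32)²) = √(1.118391 + 4.568239) = 2.3847 km
  B: √((0.0120·111.32)² + (-0.0251·111.32)²) = √(1.784469 + 7.807174) = 3.0970 km
  C: √((-0.0080·111.32)² + (-0.0036·111.32)²) = √(0.793097 + 0.160602) = 0.9766 km
  D: √((0.0074·111.32)² + (-0.0132·111.32)²) = √(0.678594 + 2.159207) = 1.6846 km
  → nearest: C (0.9766 km)
Q3 at 0.0794°S, 102.3722°E:
  A: √((-0.0143·111.32)² + (-0.0046·111.32)²) = √(2.534069 + 0.262218) = 1.6722 km
  B: √((-0.0118·111.32)² + (-0.0105·111.32)²) = √(1.725482 + 1.366234) = 1.7583 km
  C: √((-0.0318·111.32)² + (0.0110·111.32)²) = √(12.531430 + 1.499449) = 3.7458 km
  D: √((-0.0164·111.32)² + (0.0014·111.32)²) = √(3.332991 + 0.024289) = 1.8323 km
  → nearest: A (1.6722 km)
Q4 at 0.0851°S, 102.3841°E:
  A: √((-0.0086·111.32)² + (-0.0165·111.32)²) = √(0.916523 + 3.373761) = 2.0713 km
  B: √((-0.0061·111.32)² + (-0.0224·111.32)²) = √(0.461112 + 6.217881) = 2.5844 km
  C: √((-0.0261·111.32)² + (-0.0009·111.32)²) = √(8.441651 + 0.010038) = 2.9072 km
  D: √((-0.0107·111.32)² + (-0.0105·111.32)²) = √(1.418776 + 1.366234) = 1.6688 km
  → nearest: D (1.6688 km)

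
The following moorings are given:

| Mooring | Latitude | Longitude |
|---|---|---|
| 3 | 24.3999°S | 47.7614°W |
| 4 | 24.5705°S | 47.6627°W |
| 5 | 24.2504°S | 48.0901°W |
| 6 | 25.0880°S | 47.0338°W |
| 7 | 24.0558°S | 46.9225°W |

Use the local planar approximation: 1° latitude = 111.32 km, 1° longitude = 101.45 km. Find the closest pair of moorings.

3 and 4

Pairwise distances:
3–4: 21.4692 km
3–5: 37.2688 km
3–6: 106.3772 km
3–7: 93.3295 km
4–5: 56.1232 km
4–6: 85.9615 km
4–7: 94.4557 km
5–6: 142.0479 km
5–7: 120.4176 km
6–7: 115.4580 km
Closest pair: 3–4 at 21.4692 km.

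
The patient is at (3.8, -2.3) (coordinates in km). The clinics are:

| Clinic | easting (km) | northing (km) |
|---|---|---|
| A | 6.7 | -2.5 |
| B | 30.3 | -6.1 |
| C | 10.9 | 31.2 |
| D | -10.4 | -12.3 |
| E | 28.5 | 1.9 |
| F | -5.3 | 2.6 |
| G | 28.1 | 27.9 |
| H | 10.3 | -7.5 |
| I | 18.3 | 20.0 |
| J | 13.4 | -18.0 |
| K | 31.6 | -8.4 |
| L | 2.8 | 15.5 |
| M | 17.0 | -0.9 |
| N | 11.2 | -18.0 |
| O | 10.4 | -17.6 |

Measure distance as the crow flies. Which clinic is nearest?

Distances from (3.8, -2.3):
A: √((2.9)² + (-0.2)²) = √(8.4100 + 0.0400) = 2.91 km
B: √((26.5)² + (-3.8)²) = √(702.2500 + 14.4400) = 26.77 km
C: √((7.1)² + (33.5)²) = √(50.4100 + 1122.2500) = 34.24 km
D: √((-14.2)² + (-10.0)²) = √(201.6400 + 100.0000) = 17.37 km
E: √((24.7)² + (4.2)²) = √(610.0900 + 17.6400) = 25.05 km
F: √((-9.1)² + (4.9)²) = √(82.8100 + 24.0100) = 10.34 km
G: √((24.3)² + (30.2)²) = √(590.4900 + 912.0400) = 38.76 km
H: √((6.5)² + (-5.2)²) = √(42.2500 + 27.0400) = 8.32 km
I: √((14.5)² + (22.3)²) = √(210.2500 + 497.2900) = 26.60 km
J: √((9.6)² + (-15.7)²) = √(92.1600 + 246.4900) = 18.40 km
K: √((27.8)² + (-6.1)²) = √(772.8400 + 37.2100) = 28.46 km
L: √((-1.0)² + (17.8)²) = √(1.0000 + 316.8400) = 17.83 km
M: √((13.2)² + (1.4)²) = √(174.2400 + 1.9600) = 13.27 km
N: √((7.4)² + (-15.7)²) = √(54.7600 + 246.4900) = 17.36 km
O: √((6.6)² + (-15.3)²) = √(43.5600 + 234.0900) = 16.66 km
Minimum: A at 2.91 km.

A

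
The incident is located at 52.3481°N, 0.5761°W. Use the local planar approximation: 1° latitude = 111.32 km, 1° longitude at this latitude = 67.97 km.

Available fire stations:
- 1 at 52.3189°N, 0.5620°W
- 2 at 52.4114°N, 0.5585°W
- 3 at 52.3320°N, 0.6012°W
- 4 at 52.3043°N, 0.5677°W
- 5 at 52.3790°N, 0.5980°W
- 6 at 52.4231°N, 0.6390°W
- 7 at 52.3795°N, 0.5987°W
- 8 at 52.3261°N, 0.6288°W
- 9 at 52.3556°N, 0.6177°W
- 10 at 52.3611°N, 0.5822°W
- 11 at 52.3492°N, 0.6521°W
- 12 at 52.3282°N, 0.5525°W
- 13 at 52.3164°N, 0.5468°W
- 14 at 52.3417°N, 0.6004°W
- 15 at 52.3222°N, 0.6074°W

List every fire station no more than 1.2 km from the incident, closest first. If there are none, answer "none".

none

Distances from 52.3481°N, 0.5761°W:
1: 3.3889 km
2: 7.1474 km
3: 2.4744 km
4: 4.9091 km
5: 3.7481 km
6: 9.3800 km
7: 3.8181 km
8: 4.3392 km
9: 2.9482 km
10: 1.5054 km
11: 5.1672 km
12: 2.7351 km
13: 4.0520 km
14: 1.7988 km
15: 3.5831 km
Threshold 1.2 km: none within range.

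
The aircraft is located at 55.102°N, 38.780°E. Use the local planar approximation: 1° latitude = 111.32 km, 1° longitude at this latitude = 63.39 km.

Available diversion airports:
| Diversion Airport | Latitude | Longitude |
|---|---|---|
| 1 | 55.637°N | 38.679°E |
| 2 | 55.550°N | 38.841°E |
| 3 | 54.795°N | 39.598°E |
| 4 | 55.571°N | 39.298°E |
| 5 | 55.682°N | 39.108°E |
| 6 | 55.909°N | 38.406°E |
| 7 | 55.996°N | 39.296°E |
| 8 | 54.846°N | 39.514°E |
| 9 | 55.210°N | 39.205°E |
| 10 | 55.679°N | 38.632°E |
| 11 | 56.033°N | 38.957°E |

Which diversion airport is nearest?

Distances from 55.102°N, 38.780°E:
1: √((0.535·111.32)² + (-0.101·63.39)²) = √(3546.94096 + 40.99060) = 59.899 km
2: √((0.448·111.32)² + (0.061·63.39)²) = √(2487.15255 + 14.95206) = 50.021 km
3: √((-0.307·111.32)² + (0.818·63.39)²) = √(1167.94703 + 2688.73568) = 62.102 km
4: √((0.469·111.32)² + (0.518·63.39)²) = √(2725.78803 + 1078.20421) = 61.677 km
5: √((0.580·111.32)² + (0.328·63.39)²) = √(4168.71670 + 432.30394) = 67.831 km
6: √((0.807·111.32)² + (-0.374·63.39)²) = √(8070.37035 + 562.06263) = 92.911 km
7: √((0.894·111.32)² + (0.516·63.39)²) = √(9904.24632 + 1069.89438) = 104.758 km
8: √((-0.256·111.32)² + (0.734·63.39)²) = √(812.13144 + 2164.87898) = 54.562 km
9: √((0.108·111.32)² + (0.425·63.39)²) = √(144.54195 + 725.80401) = 29.502 km
10: √((0.577·111.32)² + (-0.148·63.39)²) = √(4125.70358 + 88.01667) = 64.913 km
11: √((0.931·111.32)² + (0.177·63.39)²) = √(10741.02574 + 125.88907) = 104.244 km
Minimum: 9 at 29.502 km.

9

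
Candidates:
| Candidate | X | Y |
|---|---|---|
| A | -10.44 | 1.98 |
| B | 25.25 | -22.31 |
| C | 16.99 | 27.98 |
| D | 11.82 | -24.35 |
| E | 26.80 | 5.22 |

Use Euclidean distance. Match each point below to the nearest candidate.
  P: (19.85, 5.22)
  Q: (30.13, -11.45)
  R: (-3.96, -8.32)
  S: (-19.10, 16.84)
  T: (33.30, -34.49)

P→E; Q→B; R→A; S→A; T→B

P at (19.85, 5.22):
  A: 30.46
  B: 28.05
  C: 22.94
  D: 30.64
  E: 6.95
  → nearest: E (6.95)
Q at (30.13, -11.45):
  A: 42.74
  B: 11.91
  C: 41.56
  D: 22.40
  E: 17.00
  → nearest: B (11.91)
R at (-3.96, -8.32):
  A: 12.17
  B: 32.39
  C: 41.91
  D: 22.49
  E: 33.61
  → nearest: A (12.17)
S at (-19.10, 16.84):
  A: 17.20
  B: 59.16
  C: 37.77
  D: 51.50
  E: 47.35
  → nearest: A (17.20)
T at (33.30, -34.49):
  A: 56.95
  B: 14.60
  C: 64.56
  D: 23.75
  E: 40.24
  → nearest: B (14.60)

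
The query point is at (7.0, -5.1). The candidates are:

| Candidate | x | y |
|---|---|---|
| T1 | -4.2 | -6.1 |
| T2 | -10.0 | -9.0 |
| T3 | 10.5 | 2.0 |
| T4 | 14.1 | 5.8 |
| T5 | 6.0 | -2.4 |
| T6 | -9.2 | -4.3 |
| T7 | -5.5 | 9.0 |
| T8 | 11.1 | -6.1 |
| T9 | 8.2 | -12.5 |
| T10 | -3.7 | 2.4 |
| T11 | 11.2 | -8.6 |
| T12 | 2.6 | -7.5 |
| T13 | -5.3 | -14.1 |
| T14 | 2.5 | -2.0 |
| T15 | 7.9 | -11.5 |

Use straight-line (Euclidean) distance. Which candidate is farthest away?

T7

Distances from (7.0, -5.1):
T1: √((-11.2)² + (-1.0)²) = √(125.4400 + 1.0000) = 11.24
T2: √((-17.0)² + (-3.9)²) = √(289.0000 + 15.2100) = 17.44
T3: √((3.5)² + (7.1)²) = √(12.2500 + 50.4100) = 7.92
T4: √((7.1)² + (10.9)²) = √(50.4100 + 118.8100) = 13.01
T5: √((-1.0)² + (2.7)²) = √(1.0000 + 7.2900) = 2.88
T6: √((-16.2)² + (0.8)²) = √(262.4400 + 0.6400) = 16.22
T7: √((-12.5)² + (14.1)²) = √(156.2500 + 198.8100) = 18.84
T8: √((4.1)² + (-1.0)²) = √(16.8100 + 1.0000) = 4.22
T9: √((1.2)² + (-7.4)²) = √(1.4400 + 54.7600) = 7.50
T10: √((-10.7)² + (7.5)²) = √(114.4900 + 56.2500) = 13.07
T11: √((4.2)² + (-3.5)²) = √(17.6400 + 12.2500) = 5.47
T12: √((-4.4)² + (-2.4)²) = √(19.3600 + 5.7600) = 5.01
T13: √((-12.3)² + (-9.0)²) = √(151.2900 + 81.0000) = 15.24
T14: √((-4.5)² + (3.1)²) = √(20.2500 + 9.6100) = 5.46
T15: √((0.9)² + (-6.4)²) = √(0.8100 + 40.9600) = 6.46
Maximum: T7 at 18.84.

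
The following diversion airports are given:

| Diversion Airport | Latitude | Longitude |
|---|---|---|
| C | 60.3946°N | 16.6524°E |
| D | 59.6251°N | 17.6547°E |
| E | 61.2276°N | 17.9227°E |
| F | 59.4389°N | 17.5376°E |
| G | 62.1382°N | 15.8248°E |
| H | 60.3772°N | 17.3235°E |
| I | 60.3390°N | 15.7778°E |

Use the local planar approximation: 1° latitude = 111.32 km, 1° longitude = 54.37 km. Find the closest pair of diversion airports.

D and F

Pairwise distances:
D–F: √((-0.1862·111.32)² + (-0.1171·54.37)²) = √(429.641030 + 40.535213) = 21.6835 km
C–H: √((-0.0174·111.32)² + (0.6711·54.37)²) = √(3.751845 + 1331.352762) = 36.5391 km
C–I: √((-0.0556·111.32)² + (-0.8746·54.37)²) = √(38.308573 + 2261.192894) = 47.9531 km
H–I: √((-0.0382·111.32)² + (-1.5457·54.37)²) = √(18.083110 + 7062.672689) = 84.1472 km
D–H: √((0.7521·111.32)² + (-0.3312·54.37)²) = √(7009.669998 + 324.264438) = 85.6384 km
E–H: √((-0.8504·111.32)² + (-0.5992·54.37)²) = √(8961.751524 + 1061.358923) = 100.1155 km
C–D: √((-0.7695·111.32)² + (1.0023·54.37)²) = √(7337.762377 + 2969.710583) = 101.5257 km
F–H: √((0.9383·111.32)² + (-0.2141·54.37)²) = √(10910.127551 + 135.503964) = 105.0982 km
C–E: √((0.8330·111.32)² + (1.2703·54.37)²) = √(8598.771298 + 4770.141502) = 115.6240 km
C–F: √((-0.9557·111.32)² + (0.8852·54.37)²) = √(11318.518039 + 2316.335571) = 116.7684 km
D–I: √((0.7139·111.32)² + (-1.8769·54.37)²) = √(6315.695153 + 10413.601026) = 129.3418 km
F–I: √((0.9001·111.32)² + (-1.7598·54.37)²) = √(10039.866054 + 9154.724783) = 138.5445 km
E–G: √((0.9106·111.32)² + (-2.0979·54.37)²) = √(10275.469802 + 13010.327591) = 152.5968 km
E–I: √((-0.8886·111.32)² + (-2.1449·54.37)²) = √(9784.959065 + 13599.807603) = 152.9208 km
D–E: √((1.6025·111.32)² + (0.2680·54.37)²) = √(31823.099134 + 212.318704) = 178.9844 km
C–G: √((1.7436·111.32)² + (-0.8276·54.37)²) = √(37673.859692 + 2024.695091) = 199.2450 km
E–F: √((-1.7887·111.32)² + (-0.3851·54.37)²) = √(39648.011376 + 438.395112) = 200.2159 km
G–I: √((-1.7992·111.32)² + (-0.0470·54.37)²) = √(40114.859937 + 6.530018) = 200.3032 km
G–H: √((-1.7610·111.32)² + (1.4987·54.37)²) = √(38429.533032 + 6639.694243) = 212.2951 km
D–G: √((2.5131·111.32)² + (-1.8299·54.37)²) = √(78264.701943 + 9898.591007) = 296.9230 km
F–G: √((2.6993·111.32)² + (-1.7128·54.37)²) = √(90291.881870 + 8672.253705) = 314.5857 km
Closest pair: D–F at 21.6835 km.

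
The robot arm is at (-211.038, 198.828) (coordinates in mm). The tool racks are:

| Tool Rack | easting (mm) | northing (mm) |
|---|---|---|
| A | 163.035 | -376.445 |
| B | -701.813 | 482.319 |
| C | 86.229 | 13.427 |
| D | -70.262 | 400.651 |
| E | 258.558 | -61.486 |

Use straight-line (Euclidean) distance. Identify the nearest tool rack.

Distances from (-211.038, 198.828):
A: 686.199 mm
B: 566.769 mm
C: 350.344 mm
D: 246.070 mm
E: 536.921 mm
Minimum: D at 246.070 mm.

D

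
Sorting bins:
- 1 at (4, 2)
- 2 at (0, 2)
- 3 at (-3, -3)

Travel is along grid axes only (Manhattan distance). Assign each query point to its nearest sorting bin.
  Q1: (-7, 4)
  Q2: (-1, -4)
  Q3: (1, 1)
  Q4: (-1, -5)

Q1 at (-7, 4):
  1: |11| + |-2| = 11 + 2 = 13
  2: |7| + |-2| = 7 + 2 = 9
  3: |4| + |-7| = 4 + 7 = 11
  → nearest: 2 (9)
Q2 at (-1, -4):
  1: |5| + |6| = 5 + 6 = 11
  2: |1| + |6| = 1 + 6 = 7
  3: |-2| + |1| = 2 + 1 = 3
  → nearest: 3 (3)
Q3 at (1, 1):
  1: |3| + |1| = 3 + 1 = 4
  2: |-1| + |1| = 1 + 1 = 2
  3: |-4| + |-4| = 4 + 4 = 8
  → nearest: 2 (2)
Q4 at (-1, -5):
  1: |5| + |7| = 5 + 7 = 12
  2: |1| + |7| = 1 + 7 = 8
  3: |-2| + |2| = 2 + 2 = 4
  → nearest: 3 (4)

Q1→2; Q2→3; Q3→2; Q4→3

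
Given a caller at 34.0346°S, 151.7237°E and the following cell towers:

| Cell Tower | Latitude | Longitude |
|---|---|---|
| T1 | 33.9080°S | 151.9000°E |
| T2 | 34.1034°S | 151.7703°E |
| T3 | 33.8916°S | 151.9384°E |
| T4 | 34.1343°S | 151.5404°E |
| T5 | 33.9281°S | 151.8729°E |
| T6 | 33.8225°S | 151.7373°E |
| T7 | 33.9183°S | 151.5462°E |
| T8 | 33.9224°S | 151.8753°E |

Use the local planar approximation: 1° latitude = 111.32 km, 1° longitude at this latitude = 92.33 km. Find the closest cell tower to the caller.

Distances from 34.0346°S, 151.7237°E:
T1: √((0.1266·111.32)² + (0.1763·92.33)²) = √(198.615806 + 264.966089) = 21.5310 km
T2: √((-0.0688·111.32)² + (0.0466·92.33)²) = √(58.657463 + 18.512177) = 8.7846 km
T3: √((0.1430·111.32)² + (0.2147·92.33)²) = √(253.406920 + 392.961280) = 25.4238 km
T4: √((-0.0997·111.32)² + (-0.1833·92.33)²) = √(123.179011 + 286.424788) = 20.2387 km
T5: √((0.1065·111.32)² + (0.1492·92.33)²) = √(140.554777 + 189.768147) = 18.1748 km
T6: √((0.2121·111.32)² + (0.0136·92.33)²) = √(557.477999 + 1.576752) = 23.6443 km
T7: √((0.1163·111.32)² + (-0.1775·92.33)²) = √(167.612277 + 268.585391) = 20.8853 km
T8: √((0.1122·111.32)² + (0.1516·92.33)²) = √(156.002698 + 195.922392) = 18.7597 km
Minimum: T2 at 8.7846 km.

T2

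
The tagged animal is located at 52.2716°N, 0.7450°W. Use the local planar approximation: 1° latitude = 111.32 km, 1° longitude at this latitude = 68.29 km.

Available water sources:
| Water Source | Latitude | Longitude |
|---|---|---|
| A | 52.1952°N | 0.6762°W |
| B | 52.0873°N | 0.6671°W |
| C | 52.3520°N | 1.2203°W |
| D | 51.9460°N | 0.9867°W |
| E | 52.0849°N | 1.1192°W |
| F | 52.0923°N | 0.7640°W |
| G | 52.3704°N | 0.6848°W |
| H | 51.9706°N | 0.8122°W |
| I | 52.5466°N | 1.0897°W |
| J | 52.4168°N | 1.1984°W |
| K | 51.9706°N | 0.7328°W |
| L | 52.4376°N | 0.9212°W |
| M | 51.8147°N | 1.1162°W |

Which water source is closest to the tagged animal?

Distances from 52.2716°N, 0.7450°W:
A: 9.7163 km
B: 21.1948 km
C: 33.6696 km
D: 39.8271 km
E: 32.9388 km
F: 20.0018 km
G: 11.7416 km
H: 33.8201 km
I: 38.6169 km
J: 34.9278 km
K: 33.5177 km
L: 22.0514 km
M: 56.8290 km
Minimum: A at 9.7163 km.

A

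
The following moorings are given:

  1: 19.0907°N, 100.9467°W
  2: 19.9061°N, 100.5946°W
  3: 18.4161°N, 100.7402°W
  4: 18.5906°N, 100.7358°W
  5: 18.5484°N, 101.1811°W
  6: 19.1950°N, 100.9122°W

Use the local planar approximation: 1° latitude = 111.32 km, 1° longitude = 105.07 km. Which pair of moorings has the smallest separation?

1 and 6

Pairwise distances:
1–2: 98.0199 km
1–3: 78.1680 km
1–4: 59.9192 km
1–5: 65.1993 km
1–6: 12.1634 km
2–3: 166.5708 km
2–4: 147.1910 km
2–5: 163.2192 km
2–6: 85.9059 km
3–4: 19.4308 km
3–5: 48.6101 km
3–6: 88.5705 km
4–5: 47.0229 km
4–6: 69.7880 km
5–6: 77.3259 km
Closest pair: 1–6 at 12.1634 km.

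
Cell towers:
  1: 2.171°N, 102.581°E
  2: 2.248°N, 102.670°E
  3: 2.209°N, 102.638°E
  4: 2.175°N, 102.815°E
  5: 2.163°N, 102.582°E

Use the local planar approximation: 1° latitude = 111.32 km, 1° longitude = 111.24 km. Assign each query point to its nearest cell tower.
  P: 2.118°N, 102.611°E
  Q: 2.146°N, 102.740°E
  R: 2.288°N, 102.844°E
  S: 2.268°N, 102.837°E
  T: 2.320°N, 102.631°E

P→5; Q→4; R→4; S→4; T→2

P at 2.118°N, 102.611°E:
  1: 6.778 km
  2: 15.890 km
  3: 10.566 km
  4: 23.563 km
  5: 5.958 km
  → nearest: 5 (5.958 km)
Q at 2.146°N, 102.740°E:
  1: 17.905 km
  2: 13.768 km
  3: 13.339 km
  4: 8.946 km
  5: 17.678 km
  → nearest: 4 (8.946 km)
R at 2.288°N, 102.844°E:
  1: 32.024 km
  2: 19.861 km
  3: 24.545 km
  4: 12.986 km
  5: 32.296 km
  → nearest: 4 (12.986 km)
S at 2.268°N, 102.837°E:
  1: 30.456 km
  2: 18.710 km
  3: 23.091 km
  4: 10.638 km
  5: 30.680 km
  → nearest: 4 (10.638 km)
T at 2.320°N, 102.631°E:
  1: 17.494 km
  2: 9.114 km
  3: 12.381 km
  4: 26.067 km
  5: 18.308 km
  → nearest: 2 (9.114 km)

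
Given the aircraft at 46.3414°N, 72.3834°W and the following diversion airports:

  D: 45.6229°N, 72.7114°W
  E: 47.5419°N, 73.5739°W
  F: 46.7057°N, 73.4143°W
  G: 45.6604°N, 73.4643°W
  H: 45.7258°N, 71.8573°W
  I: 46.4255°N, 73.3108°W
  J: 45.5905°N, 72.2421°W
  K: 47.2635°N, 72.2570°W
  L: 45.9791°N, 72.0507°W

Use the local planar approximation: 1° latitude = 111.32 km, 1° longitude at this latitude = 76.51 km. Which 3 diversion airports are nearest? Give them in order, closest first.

Distances from 46.3414°N, 72.3834°W:
D: 83.8279 km
E: 161.7284 km
F: 88.6891 km
G: 112.1884 km
H: 79.4757 km
I: 71.5703 km
J: 84.2864 km
K: 103.1027 km
L: 47.6923 km
Sorted: L (47.6923 km) < I (71.5703 km) < H (79.4757 km) < D (83.8279 km) < J (84.2864 km) < …

L, I, H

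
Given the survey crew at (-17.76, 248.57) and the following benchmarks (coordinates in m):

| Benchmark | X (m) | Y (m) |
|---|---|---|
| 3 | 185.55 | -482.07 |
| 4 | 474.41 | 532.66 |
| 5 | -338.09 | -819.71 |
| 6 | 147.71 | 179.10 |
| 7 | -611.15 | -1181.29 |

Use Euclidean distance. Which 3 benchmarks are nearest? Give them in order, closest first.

6, 4, 3

Distances from (-17.76, 248.57):
3: 758.40 m
4: 568.28 m
5: 1115.27 m
6: 179.46 m
7: 1548.10 m
Sorted: 6 (179.46 m) < 4 (568.28 m) < 3 (758.40 m) < 5 (1115.27 m) < 7 (1548.10 m)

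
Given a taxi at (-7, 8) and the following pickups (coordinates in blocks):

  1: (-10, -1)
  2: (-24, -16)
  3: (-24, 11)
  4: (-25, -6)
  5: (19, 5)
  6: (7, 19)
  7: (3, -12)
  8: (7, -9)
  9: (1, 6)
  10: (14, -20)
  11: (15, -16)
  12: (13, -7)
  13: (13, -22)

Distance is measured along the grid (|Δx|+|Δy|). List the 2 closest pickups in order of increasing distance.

Distances from (-7, 8):
1: |-3| + |-9| = 3 + 9 = 12 blocks
2: |-17| + |-24| = 17 + 24 = 41 blocks
3: |-17| + |3| = 17 + 3 = 20 blocks
4: |-18| + |-14| = 18 + 14 = 32 blocks
5: |26| + |-3| = 26 + 3 = 29 blocks
6: |14| + |11| = 14 + 11 = 25 blocks
7: |10| + |-20| = 10 + 20 = 30 blocks
8: |14| + |-17| = 14 + 17 = 31 blocks
9: |8| + |-2| = 8 + 2 = 10 blocks
10: |21| + |-28| = 21 + 28 = 49 blocks
11: |22| + |-24| = 22 + 24 = 46 blocks
12: |20| + |-15| = 20 + 15 = 35 blocks
13: |20| + |-30| = 20 + 30 = 50 blocks
Sorted: 9 (10 blocks) < 1 (12 blocks) < 3 (20 blocks) < 6 (25 blocks) < …

9, 1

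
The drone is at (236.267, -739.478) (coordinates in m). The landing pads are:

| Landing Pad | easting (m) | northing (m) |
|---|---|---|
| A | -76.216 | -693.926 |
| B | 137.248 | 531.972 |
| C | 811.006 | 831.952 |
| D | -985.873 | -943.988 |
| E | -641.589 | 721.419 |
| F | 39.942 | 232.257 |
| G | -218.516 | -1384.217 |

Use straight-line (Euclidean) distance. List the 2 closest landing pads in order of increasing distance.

Distances from (236.267, -739.478):
A: √((-312.483)² + (45.552)²) = √(97645.62529 + 2074.98470) = 315.786 m
B: √((-99.019)² + (1271.450)²) = √(9804.76236 + 1616585.10250) = 1275.300 m
C: √((574.739)² + (1571.430)²) = √(330324.91812 + 2469392.24490) = 1673.236 m
D: √((-1222.140)² + (-204.510)²) = √(1493626.17960 + 41824.34010) = 1239.133 m
E: √((-877.856)² + (1460.897)²) = √(770631.15674 + 2134220.04461) = 1704.362 m
F: √((-196.325)² + (971.735)²) = √(38543.50562 + 944268.91022) = 991.369 m
G: √((-454.783)² + (-644.739)²) = √(206827.57709 + 415688.37812) = 788.997 m
Sorted: A (315.786 m) < G (788.997 m) < F (991.369 m) < D (1239.133 m) < …

A, G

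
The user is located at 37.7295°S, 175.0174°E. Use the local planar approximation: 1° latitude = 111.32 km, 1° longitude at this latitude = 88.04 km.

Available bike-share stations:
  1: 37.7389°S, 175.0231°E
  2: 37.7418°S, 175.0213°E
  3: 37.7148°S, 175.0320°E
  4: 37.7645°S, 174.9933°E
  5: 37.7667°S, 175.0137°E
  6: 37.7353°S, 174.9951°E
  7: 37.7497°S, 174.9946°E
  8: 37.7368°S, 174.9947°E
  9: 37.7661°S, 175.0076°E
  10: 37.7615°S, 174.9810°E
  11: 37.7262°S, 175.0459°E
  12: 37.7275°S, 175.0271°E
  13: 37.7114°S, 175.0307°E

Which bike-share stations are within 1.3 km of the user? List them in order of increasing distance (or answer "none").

Distances from 37.7295°S, 175.0174°E:
1: √((-0.0094·111.32)² + (0.0057·88.04)²) = √(1.094970 + 0.251831) = 1.1605 km
2: √((-0.0123·111.32)² + (0.0039·88.04)²) = √(1.874807 + 0.117893) = 1.4116 km
3: √((0.0147·111.32)² + (0.0146·88.04)²) = √(2.677818 + 1.652212) = 2.0809 km
4: √((-0.0350·111.32)² + (-0.0241·88.04)²) = √(15.180374 + 4.501882) = 4.4365 km
5: √((-0.0372·111.32)² + (-0.0037·88.04)²) = √(17.148742 + 0.106112) = 4.1539 km
6: √((-0.0058·111.32)² + (-0.0223·88.04)²) = √(0.416872 + 3.854515) = 2.0667 km
7: √((-0.0202·111.32)² + (-0.0228·88.04)²) = √(5.056490 + 4.029301) = 3.0143 km
8: √((-0.0073·111.32)² + (-0.0227·88.04)²) = √(0.660377 + 3.994034) = 2.1574 km
9: √((-0.0366·111.32)² + (-0.0098·88.04)²) = √(16.600018 + 0.744410) = 4.1647 km
10: √((-0.0320·111.32)² + (-0.0364·88.04)²) = √(12.689554 + 10.269820) = 4.7916 km
11: √((0.0033·111.32)² + (0.0285·88.04)²) = √(0.134950 + 6.295784) = 2.5359 km
12: √((0.0020·111.32)² + (0.0097·88.04)²) = √(0.049569 + 0.729296) = 0.8825 km
13: √((0.0181·111.32)² + (0.0133·88.04)²) = √(4.059790 + 1.371082) = 2.3304 km
Threshold 1.3 km: 12 (0.8825 km), 1 (1.1605 km) are within range.

12, 1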